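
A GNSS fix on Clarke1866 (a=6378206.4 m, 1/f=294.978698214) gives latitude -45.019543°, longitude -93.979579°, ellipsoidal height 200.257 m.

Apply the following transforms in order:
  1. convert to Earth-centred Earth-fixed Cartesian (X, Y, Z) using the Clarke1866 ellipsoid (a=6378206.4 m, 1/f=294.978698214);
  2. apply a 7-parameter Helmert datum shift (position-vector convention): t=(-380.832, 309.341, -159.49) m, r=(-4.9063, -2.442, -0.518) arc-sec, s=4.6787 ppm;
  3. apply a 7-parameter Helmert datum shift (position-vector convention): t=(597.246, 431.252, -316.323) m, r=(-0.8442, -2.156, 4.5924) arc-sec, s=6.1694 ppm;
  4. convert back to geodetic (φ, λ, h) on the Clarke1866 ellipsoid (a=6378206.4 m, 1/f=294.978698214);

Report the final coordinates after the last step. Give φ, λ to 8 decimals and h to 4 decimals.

φ=-45.02586033°, λ=-93.97498327°, h=72.5341 m

start: φ=-45.019543°, λ=-93.979579°, h=200.257 m
→ ECEF (a=6378206.400, f=1/294.978698214): X=-313437.4593, Y=-4505440.2299, Z=-4488822.3872
→ Helmert 7p (PV): X=-313777.9284, Y=-4505257.9548, Z=-4488899.4211
→ Helmert 7p (PV): X=-313035.3890, Y=-4504879.8560, Z=-4489228.2786
→ geod (Bowring, a=6378206.400): φ=-45.02586033°, λ=-93.97498327°, h=72.5341 m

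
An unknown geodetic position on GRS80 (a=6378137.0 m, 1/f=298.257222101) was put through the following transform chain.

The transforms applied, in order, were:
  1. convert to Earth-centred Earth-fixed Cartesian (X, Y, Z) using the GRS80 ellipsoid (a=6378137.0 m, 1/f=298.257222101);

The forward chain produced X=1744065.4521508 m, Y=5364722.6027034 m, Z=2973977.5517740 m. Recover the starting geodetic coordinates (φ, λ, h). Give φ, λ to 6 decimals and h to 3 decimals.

φ=27.957091°, λ=71.990713°, h=3565.722 m

start: X=1744065.4522, Y=5364722.6027, Z=2973977.5518 m
→ geod (Bowring, a=6378137.000): φ=27.95709100°, λ=71.99071300°, h=3565.7220 m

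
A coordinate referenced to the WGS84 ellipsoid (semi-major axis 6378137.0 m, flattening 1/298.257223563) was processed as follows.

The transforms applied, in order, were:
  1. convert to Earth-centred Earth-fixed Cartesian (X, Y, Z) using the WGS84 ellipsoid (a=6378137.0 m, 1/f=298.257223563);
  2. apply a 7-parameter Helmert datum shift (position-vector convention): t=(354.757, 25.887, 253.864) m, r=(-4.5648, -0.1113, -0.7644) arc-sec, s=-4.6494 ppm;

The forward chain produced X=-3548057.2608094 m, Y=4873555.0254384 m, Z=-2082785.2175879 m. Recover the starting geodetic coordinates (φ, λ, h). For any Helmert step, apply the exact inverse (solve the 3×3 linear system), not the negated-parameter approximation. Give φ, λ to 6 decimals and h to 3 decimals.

start: X=-3548057.2608, Y=4873555.0254, Z=-2082785.2176 m
→ Helmert⁻¹: X=-3548447.7009, Y=4873584.7443, Z=-2082938.9956
→ geod (Bowring, a=6378137.000): φ=-19.17975200°, λ=126.05829100°, h=2393.8070 m

φ=-19.179752°, λ=126.058291°, h=2393.807 m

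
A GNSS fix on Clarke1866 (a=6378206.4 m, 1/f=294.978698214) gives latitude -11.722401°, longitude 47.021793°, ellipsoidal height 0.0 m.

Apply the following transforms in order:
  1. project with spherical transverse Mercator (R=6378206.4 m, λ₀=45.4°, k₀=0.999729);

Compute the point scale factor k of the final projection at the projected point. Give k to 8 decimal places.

start: φ=-11.722401°, λ=47.021793°, h=0.000 m
→ into tm (λ₀=45.4°): φ=-11.72240100°, λ−λ₀=1.62179300°
scale k = 1.00011308

1.00011308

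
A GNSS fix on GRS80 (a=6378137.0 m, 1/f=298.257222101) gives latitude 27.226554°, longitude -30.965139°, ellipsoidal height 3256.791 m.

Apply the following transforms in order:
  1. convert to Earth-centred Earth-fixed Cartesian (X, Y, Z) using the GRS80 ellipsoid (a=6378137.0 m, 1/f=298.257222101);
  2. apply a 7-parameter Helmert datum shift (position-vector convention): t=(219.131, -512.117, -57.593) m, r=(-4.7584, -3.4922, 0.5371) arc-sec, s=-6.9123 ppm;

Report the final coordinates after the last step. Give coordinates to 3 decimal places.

X=4869211.009 m, Y=-2922012.312 m, Z=2902122.463 m

start: φ=27.226554°, λ=-30.965139°, h=3256.791 m
→ ECEF (a=6378137.000, f=1/298.257222101): X=4869067.0604, Y=-2921600.0166, Z=2902050.2810
→ Helmert 7p (PV): X=4869211.0092, Y=-2922012.3119, Z=2902122.4631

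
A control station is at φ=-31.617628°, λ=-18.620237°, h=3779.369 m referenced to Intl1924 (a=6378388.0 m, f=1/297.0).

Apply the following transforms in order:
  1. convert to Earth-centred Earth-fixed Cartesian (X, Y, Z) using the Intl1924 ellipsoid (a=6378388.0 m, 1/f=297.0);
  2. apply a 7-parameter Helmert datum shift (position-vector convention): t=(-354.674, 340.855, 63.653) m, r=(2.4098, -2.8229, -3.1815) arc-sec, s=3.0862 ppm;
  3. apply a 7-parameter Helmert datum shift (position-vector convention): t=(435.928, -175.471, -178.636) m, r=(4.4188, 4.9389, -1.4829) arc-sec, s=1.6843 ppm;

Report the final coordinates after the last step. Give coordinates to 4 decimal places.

start: φ=-31.617628°, λ=-18.620237°, h=3779.369 m
→ ECEF (a=6378388.000, f=1/297.0): X=5155113.8058, Y=-1736914.7275, Z=-3326430.9794
→ Helmert 7p (PV): X=5154793.7757, Y=-1736619.8845, Z=-3326327.3328
→ Helmert 7p (PV): X=5155146.2536, Y=-1736764.0801, Z=-3326672.2039

X=5155146.2536 m, Y=-1736764.0801 m, Z=-3326672.2039 m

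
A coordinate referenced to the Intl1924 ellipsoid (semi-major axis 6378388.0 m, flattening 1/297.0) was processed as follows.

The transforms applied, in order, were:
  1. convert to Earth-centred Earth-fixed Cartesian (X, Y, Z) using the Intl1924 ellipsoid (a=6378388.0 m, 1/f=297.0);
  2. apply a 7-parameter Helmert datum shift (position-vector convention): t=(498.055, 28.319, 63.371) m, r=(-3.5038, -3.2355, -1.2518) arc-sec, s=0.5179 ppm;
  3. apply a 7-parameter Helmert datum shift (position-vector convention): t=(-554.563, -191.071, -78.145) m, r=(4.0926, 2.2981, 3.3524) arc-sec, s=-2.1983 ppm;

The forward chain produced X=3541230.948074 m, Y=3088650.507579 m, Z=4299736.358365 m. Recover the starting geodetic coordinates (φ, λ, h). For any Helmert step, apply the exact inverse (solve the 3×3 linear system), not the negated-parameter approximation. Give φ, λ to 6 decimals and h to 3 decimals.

φ=42.651253°, λ=41.095250°, h=843.275 m

start: X=3541230.9481, Y=3088650.5076, Z=4299736.3584 m
→ Helmert⁻¹: X=3541795.5939, Y=3088876.1188, Z=4299802.1287
→ Helmert⁻¹: X=3541344.4055, Y=3088794.6530, Z=4299733.4499
→ geod (Bowring, a=6378388.000): φ=42.65125300°, λ=41.09525000°, h=843.2750 m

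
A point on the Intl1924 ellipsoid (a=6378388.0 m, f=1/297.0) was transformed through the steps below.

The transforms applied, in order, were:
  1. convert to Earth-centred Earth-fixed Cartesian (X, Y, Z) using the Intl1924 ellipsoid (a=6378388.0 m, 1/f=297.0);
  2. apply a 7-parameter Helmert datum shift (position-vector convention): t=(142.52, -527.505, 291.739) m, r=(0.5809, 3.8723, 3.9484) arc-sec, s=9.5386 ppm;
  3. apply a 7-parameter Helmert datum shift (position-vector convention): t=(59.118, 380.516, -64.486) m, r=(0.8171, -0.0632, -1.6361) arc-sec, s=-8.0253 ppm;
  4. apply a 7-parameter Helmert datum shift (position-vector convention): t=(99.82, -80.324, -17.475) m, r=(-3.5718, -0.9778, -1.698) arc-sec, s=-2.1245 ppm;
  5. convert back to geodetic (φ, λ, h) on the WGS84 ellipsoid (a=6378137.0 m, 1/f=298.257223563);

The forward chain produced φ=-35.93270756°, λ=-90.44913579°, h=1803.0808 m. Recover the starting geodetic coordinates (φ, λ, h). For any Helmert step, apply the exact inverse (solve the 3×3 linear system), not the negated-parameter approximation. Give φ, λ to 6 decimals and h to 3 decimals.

start: φ=-35.932708°, λ=-90.449136°, h=1803.081 m
→ ECEF (a=6378137.000, f=1/298.257223563): X=-40541.1438, Y=-5171685.0885, Z=-3723206.5559
→ Helmert⁻¹: X=-40616.1275, Y=-5171551.6114, Z=-3723286.3519
→ Helmert⁻¹: X=-40635.6883, Y=-5171988.7056, Z=-3723231.2452
→ Helmert⁻¹: X=-40806.9103, Y=-5171421.5778, Z=-3723473.6693
→ geod (Bowring, a=6378388.000): φ=-35.93682000°, λ=-90.45210300°, h=1528.5770 m

φ=-35.936820°, λ=-90.452103°, h=1528.577 m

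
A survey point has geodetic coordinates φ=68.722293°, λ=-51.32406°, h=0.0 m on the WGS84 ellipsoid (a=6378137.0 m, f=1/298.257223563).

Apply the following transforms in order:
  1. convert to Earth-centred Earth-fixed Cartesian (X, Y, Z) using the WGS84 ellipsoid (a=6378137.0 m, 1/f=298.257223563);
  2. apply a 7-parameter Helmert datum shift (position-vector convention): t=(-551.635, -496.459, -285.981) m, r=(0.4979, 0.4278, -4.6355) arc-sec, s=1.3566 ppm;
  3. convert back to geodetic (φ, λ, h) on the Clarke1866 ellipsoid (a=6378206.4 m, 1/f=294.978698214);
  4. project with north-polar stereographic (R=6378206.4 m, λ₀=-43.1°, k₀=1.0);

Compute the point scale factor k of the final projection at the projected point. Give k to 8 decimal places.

1.03528653

start: φ=68.722293°, λ=-51.324060°, h=0.000 m
→ ECEF (a=6378137.000, f=1/298.257223563): X=1450621.3496, Y=-1812230.4649, Z=5920801.5479
→ Helmert 7p (PV): X=1450043.2352, Y=-1812776.2752, Z=5920516.2159
→ geod (Bowring, a=6378206.400): φ=68.72226803°, λ=-51.34361824°, h=-105.2119 m
→ into stereo (λ₀=-43.1°): φ=68.72226803°, λ−λ₀=-8.24361824°
scale k = 1.03528653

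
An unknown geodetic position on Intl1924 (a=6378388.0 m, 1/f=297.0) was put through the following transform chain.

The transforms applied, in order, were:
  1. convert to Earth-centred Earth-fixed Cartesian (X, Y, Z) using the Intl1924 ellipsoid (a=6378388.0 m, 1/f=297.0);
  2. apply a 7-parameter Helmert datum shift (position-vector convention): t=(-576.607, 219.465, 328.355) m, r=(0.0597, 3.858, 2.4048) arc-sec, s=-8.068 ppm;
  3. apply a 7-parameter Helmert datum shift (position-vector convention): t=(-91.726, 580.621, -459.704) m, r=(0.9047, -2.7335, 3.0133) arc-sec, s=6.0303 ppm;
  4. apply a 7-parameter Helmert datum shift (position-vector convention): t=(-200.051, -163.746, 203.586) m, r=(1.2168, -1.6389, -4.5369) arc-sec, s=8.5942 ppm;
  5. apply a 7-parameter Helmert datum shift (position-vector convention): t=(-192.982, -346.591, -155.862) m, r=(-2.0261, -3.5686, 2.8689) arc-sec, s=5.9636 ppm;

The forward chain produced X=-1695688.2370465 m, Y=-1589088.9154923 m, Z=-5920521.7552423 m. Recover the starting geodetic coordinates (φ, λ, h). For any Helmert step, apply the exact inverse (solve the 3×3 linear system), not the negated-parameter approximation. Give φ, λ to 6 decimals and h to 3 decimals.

φ=-68.703904°, λ=-136.838567°, h=144.759 m

start: X=-1695688.2370, Y=-1589088.9155, Z=-5920521.7552 m
→ Helmert⁻¹: X=-1695609.6679, Y=-1588651.1118, Z=-5920316.8559
→ Helmert⁻¹: X=-1695407.1470, Y=-1588545.9315, Z=-5920446.7180
→ Helmert⁻¹: X=-1695406.8661, Y=-1589118.1671, Z=-5919921.8767
→ Helmert⁻¹: X=-1694751.7283, Y=-1589332.4097, Z=-5920329.2355
→ geod (Bowring, a=6378388.000): φ=-68.70390400°, λ=-136.83856700°, h=144.7590 m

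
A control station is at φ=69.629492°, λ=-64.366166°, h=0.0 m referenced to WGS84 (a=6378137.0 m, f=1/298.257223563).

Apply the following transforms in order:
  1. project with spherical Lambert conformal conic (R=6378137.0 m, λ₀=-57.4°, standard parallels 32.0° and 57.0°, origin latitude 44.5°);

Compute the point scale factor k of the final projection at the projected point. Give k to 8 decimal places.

1.09893440

start: φ=69.629492°, λ=-64.366166°, h=0.000 m
→ into lcc (λ₀=-57.4°): φ=69.62949200°, λ−λ₀=-6.96616600°
scale k = 1.09893440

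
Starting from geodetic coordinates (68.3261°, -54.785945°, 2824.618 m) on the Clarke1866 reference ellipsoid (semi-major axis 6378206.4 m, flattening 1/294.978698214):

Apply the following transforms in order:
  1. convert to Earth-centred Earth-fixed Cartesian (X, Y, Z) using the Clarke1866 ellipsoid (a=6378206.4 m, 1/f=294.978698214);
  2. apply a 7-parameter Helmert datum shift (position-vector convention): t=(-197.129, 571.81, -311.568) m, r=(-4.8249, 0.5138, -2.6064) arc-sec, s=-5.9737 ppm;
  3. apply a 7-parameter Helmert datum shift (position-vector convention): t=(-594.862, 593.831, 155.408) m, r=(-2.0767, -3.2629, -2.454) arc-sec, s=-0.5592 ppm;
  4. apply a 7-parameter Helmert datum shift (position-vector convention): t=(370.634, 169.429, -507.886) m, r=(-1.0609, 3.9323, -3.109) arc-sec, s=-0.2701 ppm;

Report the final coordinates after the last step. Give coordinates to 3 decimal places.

X=1362444.233 m, Y=-1929530.502 m, Z=5906422.947 m

start: φ=68.326100°, λ=-54.785945°, h=2824.618 m
→ ECEF (a=6378206.400, f=1/294.978698214): X=1362917.4274, Y=-1931052.7725, Z=5907060.4521
→ Helmert 7p (PV): X=1362702.4699, Y=-1930348.4731, Z=5906755.3726
→ Helmert 7p (PV): X=1361990.4411, Y=-1929710.3053, Z=5906948.4691
→ Helmert 7p (PV): X=1362444.2330, Y=-1929530.5024, Z=5906422.9474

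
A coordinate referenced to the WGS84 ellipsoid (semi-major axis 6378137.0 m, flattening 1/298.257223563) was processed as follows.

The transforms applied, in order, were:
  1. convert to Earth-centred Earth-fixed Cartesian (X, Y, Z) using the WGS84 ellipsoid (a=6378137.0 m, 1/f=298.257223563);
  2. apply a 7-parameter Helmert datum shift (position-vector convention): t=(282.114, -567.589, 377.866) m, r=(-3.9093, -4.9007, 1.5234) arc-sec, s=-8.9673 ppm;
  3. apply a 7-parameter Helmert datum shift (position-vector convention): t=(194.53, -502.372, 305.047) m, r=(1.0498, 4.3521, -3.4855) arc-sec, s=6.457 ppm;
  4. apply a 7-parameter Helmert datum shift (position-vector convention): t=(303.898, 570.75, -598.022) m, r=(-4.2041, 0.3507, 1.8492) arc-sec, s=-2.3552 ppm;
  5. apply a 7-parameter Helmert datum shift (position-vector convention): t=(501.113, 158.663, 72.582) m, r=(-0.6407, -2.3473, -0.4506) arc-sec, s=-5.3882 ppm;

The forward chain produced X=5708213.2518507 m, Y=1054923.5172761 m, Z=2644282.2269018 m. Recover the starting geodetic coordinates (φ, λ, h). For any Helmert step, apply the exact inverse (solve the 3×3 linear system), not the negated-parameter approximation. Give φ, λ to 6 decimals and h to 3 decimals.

φ=24.638901°, λ=10.475326°, h=3240.152 m

start: X=5708213.2519, Y=1054923.5173, Z=2644282.2269 m
→ Helmert⁻¹: X=5707770.6797, Y=1054774.7933, Z=2644162.2142
→ Helmert⁻¹: X=5707485.1774, Y=1054101.4512, Z=2644797.6540
→ Helmert⁻¹: X=5707180.1733, Y=1054706.9145, Z=2644590.5827
→ Helmert⁻¹: X=5707019.8509, Y=1055191.7029, Z=2644120.8327
→ geod (Bowring, a=6378137.000): φ=24.63890100°, λ=10.47532600°, h=3240.1520 m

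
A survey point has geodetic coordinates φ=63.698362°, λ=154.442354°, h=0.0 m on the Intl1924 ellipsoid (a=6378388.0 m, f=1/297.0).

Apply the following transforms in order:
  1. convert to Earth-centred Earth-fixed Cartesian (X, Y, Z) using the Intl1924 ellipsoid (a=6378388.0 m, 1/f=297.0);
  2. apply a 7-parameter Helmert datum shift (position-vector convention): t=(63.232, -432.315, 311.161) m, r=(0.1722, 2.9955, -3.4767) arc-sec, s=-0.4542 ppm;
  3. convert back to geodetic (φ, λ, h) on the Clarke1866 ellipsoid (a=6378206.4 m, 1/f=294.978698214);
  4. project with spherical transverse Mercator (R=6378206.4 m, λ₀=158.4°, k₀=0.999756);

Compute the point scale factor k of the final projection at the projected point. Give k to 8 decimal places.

start: φ=63.698362°, λ=154.442354°, h=0.000 m
→ ECEF (a=6378388.000, f=1/297.0): X=-2556616.0459, Y=1222602.2607, Z=5695022.1809
→ Helmert 7p (PV): X=-2556448.3387, Y=1222207.7290, Z=5695368.9046
→ geod (Bowring, a=6378206.400): φ=63.70337174°, λ=154.44808796°, h=467.6966 m
→ into tm (λ₀=158.4°): φ=63.70337174°, λ−λ₀=-3.95191204°
scale k = 1.00022233

1.00022233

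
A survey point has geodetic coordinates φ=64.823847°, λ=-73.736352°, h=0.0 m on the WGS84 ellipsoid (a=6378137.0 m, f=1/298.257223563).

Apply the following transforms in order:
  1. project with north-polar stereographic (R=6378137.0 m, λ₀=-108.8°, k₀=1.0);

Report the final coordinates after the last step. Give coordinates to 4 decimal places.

E=1636468.2809 m, N=-2331601.9661 m

start: φ=64.823847°, λ=-73.736352°, h=0.000 m
→ stereo (R=6378137.0, λ₀=-108.8°): E=1636468.2809, N=-2331601.9661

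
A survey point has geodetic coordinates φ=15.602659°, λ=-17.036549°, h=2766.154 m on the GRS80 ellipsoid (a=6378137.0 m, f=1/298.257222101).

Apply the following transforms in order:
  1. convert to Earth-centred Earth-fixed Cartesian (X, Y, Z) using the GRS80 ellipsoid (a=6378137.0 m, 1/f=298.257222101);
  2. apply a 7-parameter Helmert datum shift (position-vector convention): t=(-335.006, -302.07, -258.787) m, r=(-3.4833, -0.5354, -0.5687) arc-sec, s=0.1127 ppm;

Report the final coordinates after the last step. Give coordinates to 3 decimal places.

start: φ=15.602659°, λ=-17.036549°, h=2766.154 m
→ ECEF (a=6378137.000, f=1/298.257222101): X=5877501.9523, Y=-1801033.1863, Z=1705165.1511
→ Helmert 7p (PV): X=5877158.2170, Y=-1801322.8683, Z=1704952.2275

X=5877158.217 m, Y=-1801322.868 m, Z=1704952.227 m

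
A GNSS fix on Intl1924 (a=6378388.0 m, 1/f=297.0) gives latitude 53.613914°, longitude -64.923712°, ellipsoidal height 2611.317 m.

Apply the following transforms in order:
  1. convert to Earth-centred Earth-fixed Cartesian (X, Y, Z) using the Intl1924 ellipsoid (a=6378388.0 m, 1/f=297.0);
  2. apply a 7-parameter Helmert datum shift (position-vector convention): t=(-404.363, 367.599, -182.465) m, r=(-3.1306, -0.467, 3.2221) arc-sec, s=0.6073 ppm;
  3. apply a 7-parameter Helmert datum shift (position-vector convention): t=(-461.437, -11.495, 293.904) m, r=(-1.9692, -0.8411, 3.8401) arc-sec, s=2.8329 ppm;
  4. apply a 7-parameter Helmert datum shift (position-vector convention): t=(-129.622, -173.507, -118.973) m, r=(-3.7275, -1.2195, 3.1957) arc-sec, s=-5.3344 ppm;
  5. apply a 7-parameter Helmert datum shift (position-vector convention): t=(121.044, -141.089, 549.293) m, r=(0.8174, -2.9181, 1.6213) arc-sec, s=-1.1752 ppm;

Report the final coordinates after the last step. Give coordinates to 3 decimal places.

X=1607016.455 m, Y=-3435713.604 m, Z=5114275.388 m

start: φ=53.613914°, λ=-64.923712°, h=2611.317 m
→ ECEF (a=6378388.000, f=1/297.0): X=1607832.9040, Y=-3436056.8073, Z=5113573.4752
→ Helmert 7p (PV): X=1607471.6152, Y=-3435588.5670, Z=5113449.9070
→ Helmert 7p (PV): X=1607057.8422, Y=-3435531.0498, Z=5113797.6513
→ Helmert 7p (PV): X=1606942.6404, Y=-3435568.9189, Z=5113722.9852
→ Helmert 7p (PV): X=1607016.4549, Y=-3435713.6043, Z=5114275.3878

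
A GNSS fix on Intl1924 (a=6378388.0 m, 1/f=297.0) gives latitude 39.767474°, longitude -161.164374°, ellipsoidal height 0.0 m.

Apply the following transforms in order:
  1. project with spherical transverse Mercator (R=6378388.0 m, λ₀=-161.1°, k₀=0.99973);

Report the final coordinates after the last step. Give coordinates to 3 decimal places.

start: φ=39.767474°, λ=-161.164374°, h=0.000 m
→ tm (R=6378388.0, λ₀=-161.1°): E=-5506.9147, N=4425875.8385

E=-5506.915 m, N=4425875.838 m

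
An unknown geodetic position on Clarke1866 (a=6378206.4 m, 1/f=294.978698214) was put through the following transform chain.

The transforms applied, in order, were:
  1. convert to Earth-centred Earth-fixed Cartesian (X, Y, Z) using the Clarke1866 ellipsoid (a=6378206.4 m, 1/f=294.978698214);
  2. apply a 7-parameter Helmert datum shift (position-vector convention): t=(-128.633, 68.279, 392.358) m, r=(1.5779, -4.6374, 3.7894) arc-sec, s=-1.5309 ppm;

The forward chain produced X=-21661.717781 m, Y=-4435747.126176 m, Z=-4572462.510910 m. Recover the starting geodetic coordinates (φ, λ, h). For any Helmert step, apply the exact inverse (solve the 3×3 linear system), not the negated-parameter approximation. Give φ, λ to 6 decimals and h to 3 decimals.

start: X=-21661.7178, Y=-4435747.1262, Z=-4572462.5109 m
→ Helmert⁻¹: X=-21717.4210, Y=-4435856.7786, Z=-4572827.4475
→ geod (Bowring, a=6378206.400): φ=-46.06507000°, λ=-90.28051100°, h=3835.9050 m

φ=-46.065070°, λ=-90.280511°, h=3835.905 m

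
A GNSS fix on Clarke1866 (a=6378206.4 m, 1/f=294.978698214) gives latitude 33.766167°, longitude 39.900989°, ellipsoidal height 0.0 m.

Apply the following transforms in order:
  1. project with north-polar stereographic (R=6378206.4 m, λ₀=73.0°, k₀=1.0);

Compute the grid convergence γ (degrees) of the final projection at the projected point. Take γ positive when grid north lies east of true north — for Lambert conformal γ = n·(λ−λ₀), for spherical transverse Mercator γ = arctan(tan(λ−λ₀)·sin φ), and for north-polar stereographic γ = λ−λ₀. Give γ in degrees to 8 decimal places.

start: φ=33.766167°, λ=39.900989°, h=0.000 m
→ into stereo (λ₀=73.0°): φ=33.76616700°, λ−λ₀=-33.09901100°
convergence γ = -33.09901100°

-33.09901100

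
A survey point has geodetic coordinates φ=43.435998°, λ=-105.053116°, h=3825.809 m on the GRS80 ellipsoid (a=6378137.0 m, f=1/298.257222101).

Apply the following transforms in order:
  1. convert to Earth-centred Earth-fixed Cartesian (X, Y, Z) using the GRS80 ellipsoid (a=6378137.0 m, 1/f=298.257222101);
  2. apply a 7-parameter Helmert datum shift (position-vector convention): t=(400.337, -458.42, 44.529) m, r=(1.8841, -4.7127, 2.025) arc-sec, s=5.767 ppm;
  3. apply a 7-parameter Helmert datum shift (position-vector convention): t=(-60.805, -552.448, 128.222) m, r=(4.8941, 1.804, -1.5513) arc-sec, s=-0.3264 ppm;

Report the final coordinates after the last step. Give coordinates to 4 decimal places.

X=-1205198.8251 m, Y=-4483470.7144 m, Z=4365463.6850 m

start: φ=43.435998°, λ=-105.053116°, h=3825.809 m
→ ECEF (a=6378137.000, f=1/298.257222101): X=-1205480.5277, Y=-4482289.2337, Z=4365431.4943
→ Helmert 7p (PV): X=-1205142.8788, Y=-4482825.2137, Z=4365432.7128
→ Helmert 7p (PV): X=-1205198.8251, Y=-4483470.7144, Z=4365463.6850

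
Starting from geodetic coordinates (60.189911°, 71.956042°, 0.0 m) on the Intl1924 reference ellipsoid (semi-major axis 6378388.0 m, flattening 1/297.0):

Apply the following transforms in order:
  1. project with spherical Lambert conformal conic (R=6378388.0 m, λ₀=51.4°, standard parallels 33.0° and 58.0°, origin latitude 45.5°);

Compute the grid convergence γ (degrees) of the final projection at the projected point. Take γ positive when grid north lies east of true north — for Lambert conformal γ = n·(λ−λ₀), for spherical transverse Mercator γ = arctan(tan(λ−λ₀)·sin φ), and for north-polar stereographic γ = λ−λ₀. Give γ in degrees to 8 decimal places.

start: φ=60.189911°, λ=71.956042°, h=0.000 m
→ into lcc (λ₀=51.4°): φ=60.18991100°, λ−λ₀=20.55604200°
convergence γ = 14.78172418°

14.78172418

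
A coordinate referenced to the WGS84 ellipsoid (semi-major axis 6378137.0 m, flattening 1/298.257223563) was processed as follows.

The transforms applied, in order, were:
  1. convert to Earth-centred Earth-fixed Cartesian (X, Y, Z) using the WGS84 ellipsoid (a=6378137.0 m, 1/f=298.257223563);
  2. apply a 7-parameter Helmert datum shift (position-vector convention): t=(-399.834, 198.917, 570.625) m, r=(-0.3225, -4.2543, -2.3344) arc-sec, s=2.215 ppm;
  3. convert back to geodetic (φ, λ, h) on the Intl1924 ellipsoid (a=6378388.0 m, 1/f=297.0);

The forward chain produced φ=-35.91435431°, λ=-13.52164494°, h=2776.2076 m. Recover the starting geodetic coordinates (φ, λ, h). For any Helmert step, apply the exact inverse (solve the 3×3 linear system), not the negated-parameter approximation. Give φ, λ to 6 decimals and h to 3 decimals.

φ=-35.916609°, λ=-13.522239°, h=3669.365 m

start: φ=-35.914354°, λ=-13.521645°, h=2776.208 m
→ ECEF (a=6378388.000, f=1/297.0): X=5030639.7517, Y=-1209759.9218, Z=-3722186.3921
→ Helmert⁻¹: X=5030965.3494, Y=-1209893.4000, Z=-3722854.4288
→ geod (Bowring, a=6378137.000): φ=-35.91660900°, λ=-13.52223900°, h=3669.3650 m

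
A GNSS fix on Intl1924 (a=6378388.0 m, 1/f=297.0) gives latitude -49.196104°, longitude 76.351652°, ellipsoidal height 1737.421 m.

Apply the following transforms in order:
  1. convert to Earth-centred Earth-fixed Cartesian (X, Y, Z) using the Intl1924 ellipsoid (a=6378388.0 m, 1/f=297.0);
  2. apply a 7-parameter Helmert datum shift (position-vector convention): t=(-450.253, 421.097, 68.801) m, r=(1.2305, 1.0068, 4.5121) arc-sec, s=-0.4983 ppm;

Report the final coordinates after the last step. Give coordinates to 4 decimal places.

start: φ=-49.196104°, λ=76.351652°, h=1737.421 m
→ ECEF (a=6378388.000, f=1/297.0): X=985681.2816, Y=4059327.4722, Z=-4806245.0437
→ Helmert 7p (PV): X=985118.2788, Y=4059796.7808, Z=-4806154.4426

X=985118.2788 m, Y=4059796.7808 m, Z=-4806154.4426 m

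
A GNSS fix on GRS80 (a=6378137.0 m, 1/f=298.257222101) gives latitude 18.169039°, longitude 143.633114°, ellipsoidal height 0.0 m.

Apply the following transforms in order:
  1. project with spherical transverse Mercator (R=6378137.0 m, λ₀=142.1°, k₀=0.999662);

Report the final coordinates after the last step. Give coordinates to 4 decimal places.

E=162116.9821 m, N=2022560.9814 m

start: φ=18.169039°, λ=143.633114°, h=0.000 m
→ tm (R=6378137.0, λ₀=142.1°): E=162116.9821, N=2022560.9814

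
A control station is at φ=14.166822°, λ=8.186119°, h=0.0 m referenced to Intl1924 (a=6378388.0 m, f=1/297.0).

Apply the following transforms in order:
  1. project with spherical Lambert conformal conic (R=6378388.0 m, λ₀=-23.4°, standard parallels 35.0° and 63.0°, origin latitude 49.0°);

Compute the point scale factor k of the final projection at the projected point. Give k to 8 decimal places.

start: φ=14.166822°, λ=8.186119°, h=0.000 m
→ into lcc (λ₀=-23.4°): φ=14.16682200°, λ−λ₀=31.58611900°
scale k = 1.14881505

1.14881505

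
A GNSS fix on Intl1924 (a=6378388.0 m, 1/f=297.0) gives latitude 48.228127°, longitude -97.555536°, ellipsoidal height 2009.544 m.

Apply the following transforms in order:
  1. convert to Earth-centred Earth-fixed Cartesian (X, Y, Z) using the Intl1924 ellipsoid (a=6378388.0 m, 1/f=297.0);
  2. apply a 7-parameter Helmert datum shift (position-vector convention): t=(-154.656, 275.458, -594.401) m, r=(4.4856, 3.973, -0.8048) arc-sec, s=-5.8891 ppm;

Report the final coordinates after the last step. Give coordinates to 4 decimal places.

X=-559997.8739 m, Y=-4221202.0277 m, Z=4734696.2055 m

start: φ=48.228127°, λ=-97.555536°, h=2009.544 m
→ ECEF (a=6378388.000, f=1/297.0): X=-559921.2555, Y=-4221401.5515, Z=4735399.5102
→ Helmert 7p (PV): X=-559997.8739, Y=-4221202.0277, Z=4734696.2055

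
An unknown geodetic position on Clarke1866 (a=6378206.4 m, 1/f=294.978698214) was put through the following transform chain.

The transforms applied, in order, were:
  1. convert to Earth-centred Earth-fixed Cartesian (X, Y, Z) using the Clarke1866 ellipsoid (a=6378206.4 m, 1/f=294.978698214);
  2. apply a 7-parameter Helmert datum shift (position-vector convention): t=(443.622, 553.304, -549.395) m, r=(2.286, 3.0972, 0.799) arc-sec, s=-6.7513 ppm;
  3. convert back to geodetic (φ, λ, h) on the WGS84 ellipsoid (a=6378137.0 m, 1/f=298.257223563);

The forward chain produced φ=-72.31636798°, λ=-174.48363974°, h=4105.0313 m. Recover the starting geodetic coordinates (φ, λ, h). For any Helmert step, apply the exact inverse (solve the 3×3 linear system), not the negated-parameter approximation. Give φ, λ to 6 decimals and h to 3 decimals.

start: φ=-72.316368°, λ=-174.483640°, h=4105.031 m
→ ECEF (a=6378137.000, f=1/298.257223563): X=-1935583.2991, Y=-186933.3003, Z=-6058413.7760
→ Helmert⁻¹: X=-1935949.7546, Y=-187547.5100, Z=-6057932.2707
→ geod (Bowring, a=6378206.400): φ=-72.31267800°, λ=-174.46666800°, h=3921.5460 m

φ=-72.312678°, λ=-174.466668°, h=3921.546 m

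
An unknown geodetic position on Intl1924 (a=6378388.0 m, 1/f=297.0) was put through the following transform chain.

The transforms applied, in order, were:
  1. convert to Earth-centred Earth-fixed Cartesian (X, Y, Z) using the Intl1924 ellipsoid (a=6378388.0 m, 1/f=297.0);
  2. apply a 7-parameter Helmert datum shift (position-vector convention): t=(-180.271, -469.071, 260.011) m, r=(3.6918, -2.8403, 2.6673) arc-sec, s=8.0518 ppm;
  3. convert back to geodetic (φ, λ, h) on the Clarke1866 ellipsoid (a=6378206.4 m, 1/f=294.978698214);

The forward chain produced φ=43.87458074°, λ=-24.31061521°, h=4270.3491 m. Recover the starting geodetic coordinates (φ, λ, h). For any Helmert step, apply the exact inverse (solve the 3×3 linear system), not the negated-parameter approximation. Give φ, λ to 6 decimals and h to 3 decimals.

start: φ=43.874581°, λ=-24.310615°, h=4270.349 m
→ ECEF (a=6378206.400, f=1/294.978698214): X=4199719.8973, Y=-1897183.0321, Z=4400814.0786
→ Helmert⁻¹: X=4199902.4206, Y=-1896674.2385, Z=4400494.7495
→ geod (Bowring, a=6378388.000): φ=43.87146200°, λ=-24.30391600°, h=3766.1030 m

φ=43.871462°, λ=-24.303916°, h=3766.103 m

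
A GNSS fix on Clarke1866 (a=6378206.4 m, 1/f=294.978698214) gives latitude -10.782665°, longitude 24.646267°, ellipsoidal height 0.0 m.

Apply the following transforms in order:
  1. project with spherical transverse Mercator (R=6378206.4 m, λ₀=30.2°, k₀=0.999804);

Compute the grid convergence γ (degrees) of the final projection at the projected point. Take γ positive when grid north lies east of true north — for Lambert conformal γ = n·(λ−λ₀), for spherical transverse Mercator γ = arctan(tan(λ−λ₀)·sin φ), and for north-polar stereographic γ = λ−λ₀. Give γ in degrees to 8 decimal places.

1.04216659

start: φ=-10.782665°, λ=24.646267°, h=0.000 m
→ into tm (λ₀=30.2°): φ=-10.78266500°, λ−λ₀=-5.55373300°
convergence γ = 1.04216659°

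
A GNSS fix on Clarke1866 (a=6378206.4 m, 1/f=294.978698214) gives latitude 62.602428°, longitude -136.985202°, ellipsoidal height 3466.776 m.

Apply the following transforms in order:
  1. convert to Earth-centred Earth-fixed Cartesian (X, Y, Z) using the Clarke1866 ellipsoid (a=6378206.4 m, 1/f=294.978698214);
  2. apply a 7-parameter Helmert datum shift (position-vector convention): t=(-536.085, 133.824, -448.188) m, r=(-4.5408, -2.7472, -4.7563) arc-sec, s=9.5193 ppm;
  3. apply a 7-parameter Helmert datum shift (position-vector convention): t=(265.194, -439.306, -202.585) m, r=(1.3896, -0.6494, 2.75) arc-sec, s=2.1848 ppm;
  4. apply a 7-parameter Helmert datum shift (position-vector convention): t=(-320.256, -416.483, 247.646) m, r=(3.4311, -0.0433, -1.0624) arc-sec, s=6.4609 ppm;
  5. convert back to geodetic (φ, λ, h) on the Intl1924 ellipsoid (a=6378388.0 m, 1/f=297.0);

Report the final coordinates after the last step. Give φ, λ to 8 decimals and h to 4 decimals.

start: φ=62.602428°, λ=-136.985202°, h=3466.776 m
→ ECEF (a=6378206.400, f=1/294.978698214): X=-2152927.1864, Y=-2008676.9037, Z=5642607.2533
→ Helmert 7p (PV): X=-2153605.2382, Y=-2008388.3358, Z=5642228.3245
→ Helmert 7p (PV): X=-2153335.7367, Y=-2008898.7540, Z=5642017.7558
→ Helmert 7p (PV): X=-2153681.4368, Y=-2009410.9776, Z=5642267.9852
→ geod (Bowring, a=6378388.000): φ=62.59157481°, λ=-136.98477020°, h=3352.8580 m

φ=62.59157481°, λ=-136.98477020°, h=3352.8580 m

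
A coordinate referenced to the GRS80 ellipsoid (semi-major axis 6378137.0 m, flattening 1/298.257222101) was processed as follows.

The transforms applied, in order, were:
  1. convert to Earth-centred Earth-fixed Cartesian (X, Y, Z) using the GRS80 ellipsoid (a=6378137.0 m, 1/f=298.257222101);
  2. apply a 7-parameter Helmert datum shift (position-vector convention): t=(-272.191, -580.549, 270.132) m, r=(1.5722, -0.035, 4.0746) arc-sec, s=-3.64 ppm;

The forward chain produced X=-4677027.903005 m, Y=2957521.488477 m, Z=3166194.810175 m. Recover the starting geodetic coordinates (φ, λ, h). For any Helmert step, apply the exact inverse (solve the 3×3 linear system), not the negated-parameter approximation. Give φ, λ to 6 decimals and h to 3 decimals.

start: X=-4677027.9030, Y=2957521.4885, Z=3166194.8102 m
→ Helmert⁻¹: X=-4676713.7607, Y=2958229.3212, Z=3165914.4474
→ geod (Bowring, a=6378137.000): φ=29.94025200°, λ=147.68482800°, h=2561.1900 m

φ=29.940252°, λ=147.684828°, h=2561.190 m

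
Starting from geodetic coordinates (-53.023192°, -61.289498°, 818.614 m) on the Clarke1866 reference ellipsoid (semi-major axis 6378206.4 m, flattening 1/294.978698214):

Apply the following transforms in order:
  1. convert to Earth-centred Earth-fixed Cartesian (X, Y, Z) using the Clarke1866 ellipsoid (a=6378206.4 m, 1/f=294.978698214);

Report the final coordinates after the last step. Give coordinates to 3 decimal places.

start: φ=-53.023192°, λ=-61.289498°, h=818.614 m
→ ECEF (a=6378206.400, f=1/294.978698214): X=1847194.6739, Y=-3372502.4254, Z=-5072546.9519

X=1847194.674 m, Y=-3372502.425 m, Z=-5072546.952 m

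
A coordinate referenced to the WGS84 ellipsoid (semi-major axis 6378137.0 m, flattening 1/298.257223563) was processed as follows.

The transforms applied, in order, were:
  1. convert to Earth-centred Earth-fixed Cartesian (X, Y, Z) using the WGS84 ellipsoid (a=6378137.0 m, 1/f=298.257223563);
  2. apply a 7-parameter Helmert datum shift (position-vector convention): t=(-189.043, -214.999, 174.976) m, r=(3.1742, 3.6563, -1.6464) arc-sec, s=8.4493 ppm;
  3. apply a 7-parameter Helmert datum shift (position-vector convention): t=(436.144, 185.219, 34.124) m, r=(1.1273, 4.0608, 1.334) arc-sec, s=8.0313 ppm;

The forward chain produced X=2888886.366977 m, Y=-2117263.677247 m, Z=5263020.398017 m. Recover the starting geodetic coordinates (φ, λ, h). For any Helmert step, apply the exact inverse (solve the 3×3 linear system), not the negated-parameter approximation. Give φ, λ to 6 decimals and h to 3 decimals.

start: X=2888886.3670, Y=-2117263.6772, Z=5263020.3980 m
→ Helmert⁻¹: X=2888309.7163, Y=-2117421.8064, Z=5263012.4411
→ Helmert⁻¹: X=2888397.9612, Y=-2117084.8734, Z=5262876.7784
→ geod (Bowring, a=6378137.000): φ=55.94492600°, λ=-36.23998600°, h=2252.2190 m

φ=55.944926°, λ=-36.239986°, h=2252.219 m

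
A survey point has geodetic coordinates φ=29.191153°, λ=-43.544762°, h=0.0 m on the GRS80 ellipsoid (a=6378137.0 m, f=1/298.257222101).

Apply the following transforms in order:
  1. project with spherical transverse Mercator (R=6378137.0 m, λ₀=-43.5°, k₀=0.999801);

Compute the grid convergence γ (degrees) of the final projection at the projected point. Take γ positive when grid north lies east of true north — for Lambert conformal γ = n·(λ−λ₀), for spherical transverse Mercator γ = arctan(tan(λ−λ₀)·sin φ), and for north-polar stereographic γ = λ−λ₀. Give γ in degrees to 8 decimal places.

start: φ=29.191153°, λ=-43.544762°, h=0.000 m
→ into tm (λ₀=-43.5°): φ=29.19115300°, λ−λ₀=-0.04476200°
convergence γ = -0.02183154°

-0.02183154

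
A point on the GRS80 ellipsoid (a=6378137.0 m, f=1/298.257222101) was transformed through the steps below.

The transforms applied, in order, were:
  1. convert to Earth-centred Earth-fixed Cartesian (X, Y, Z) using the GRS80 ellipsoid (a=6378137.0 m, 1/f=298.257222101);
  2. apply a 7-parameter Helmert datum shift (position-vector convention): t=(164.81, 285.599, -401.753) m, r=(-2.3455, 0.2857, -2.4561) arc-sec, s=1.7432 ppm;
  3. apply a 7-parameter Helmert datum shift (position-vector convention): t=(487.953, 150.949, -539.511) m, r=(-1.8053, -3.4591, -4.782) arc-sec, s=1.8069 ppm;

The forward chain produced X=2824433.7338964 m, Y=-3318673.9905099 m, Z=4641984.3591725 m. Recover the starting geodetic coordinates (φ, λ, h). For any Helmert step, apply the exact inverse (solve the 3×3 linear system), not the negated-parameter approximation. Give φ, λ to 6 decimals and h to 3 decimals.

start: X=2824433.7339, Y=-3318673.9905, Z=4641984.3592 m
→ Helmert⁻¹: X=2824095.4751, Y=-3318794.1017, Z=4642439.0738
→ Helmert⁻¹: X=2823958.8338, Y=-3319093.0833, Z=4642798.9025
→ geod (Bowring, a=6378137.000): φ=47.00507500°, λ=-49.60811800°, h=887.8060 m

φ=47.005075°, λ=-49.608118°, h=887.806 m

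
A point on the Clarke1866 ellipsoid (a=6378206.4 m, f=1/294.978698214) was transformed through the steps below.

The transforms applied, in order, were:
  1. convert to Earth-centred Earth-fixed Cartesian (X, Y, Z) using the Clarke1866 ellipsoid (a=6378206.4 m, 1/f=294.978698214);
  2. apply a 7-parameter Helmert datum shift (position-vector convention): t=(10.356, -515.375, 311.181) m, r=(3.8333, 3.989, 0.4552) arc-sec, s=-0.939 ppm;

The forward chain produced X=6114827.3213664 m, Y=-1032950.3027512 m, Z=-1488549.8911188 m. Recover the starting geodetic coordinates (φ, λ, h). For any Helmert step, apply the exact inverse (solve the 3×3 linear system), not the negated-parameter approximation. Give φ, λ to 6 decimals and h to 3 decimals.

φ=-13.587713°, λ=-9.583855°, h=570.467 m

start: X=6114827.3214, Y=-1032950.3028, Z=-1488549.8911 m
→ Helmert⁻¹: X=6114849.2194, Y=-1032477.0589, Z=-1488725.0258
→ geod (Bowring, a=6378206.400): φ=-13.58771300°, λ=-9.58385500°, h=570.4670 m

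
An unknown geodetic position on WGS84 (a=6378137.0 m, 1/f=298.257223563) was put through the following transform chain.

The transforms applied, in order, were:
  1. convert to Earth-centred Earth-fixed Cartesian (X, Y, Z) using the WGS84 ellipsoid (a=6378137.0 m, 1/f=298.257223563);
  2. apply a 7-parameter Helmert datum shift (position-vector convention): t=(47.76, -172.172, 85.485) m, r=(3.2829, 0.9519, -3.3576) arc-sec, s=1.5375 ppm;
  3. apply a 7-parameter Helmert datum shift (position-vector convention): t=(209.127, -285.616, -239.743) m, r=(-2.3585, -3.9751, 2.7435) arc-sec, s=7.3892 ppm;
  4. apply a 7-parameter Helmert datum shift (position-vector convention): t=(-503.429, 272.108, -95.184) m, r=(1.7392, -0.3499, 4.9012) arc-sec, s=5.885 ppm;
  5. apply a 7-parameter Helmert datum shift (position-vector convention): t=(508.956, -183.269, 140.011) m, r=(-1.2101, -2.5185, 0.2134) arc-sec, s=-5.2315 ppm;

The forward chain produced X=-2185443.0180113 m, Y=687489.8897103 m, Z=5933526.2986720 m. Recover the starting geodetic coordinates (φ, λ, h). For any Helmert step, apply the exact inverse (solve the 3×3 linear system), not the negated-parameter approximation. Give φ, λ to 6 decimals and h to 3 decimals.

start: X=-2185443.0180, Y=687489.8897, Z=5933526.2987 m
→ Helmert⁻¹: X=-2185890.2509, Y=687644.2079, Z=5933448.0524
→ Helmert⁻¹: X=-2185347.5601, Y=687470.0129, Z=5933506.2281
→ Helmert⁻¹: X=-2185417.0363, Y=687711.7664, Z=5933752.1063
→ Helmert⁻¹: X=-2185500.0179, Y=687941.7444, Z=5933636.4631
→ geod (Bowring, a=6378137.000): φ=69.01539000°, λ=162.52727800°, h=1123.0150 m

φ=69.015390°, λ=162.527278°, h=1123.015 m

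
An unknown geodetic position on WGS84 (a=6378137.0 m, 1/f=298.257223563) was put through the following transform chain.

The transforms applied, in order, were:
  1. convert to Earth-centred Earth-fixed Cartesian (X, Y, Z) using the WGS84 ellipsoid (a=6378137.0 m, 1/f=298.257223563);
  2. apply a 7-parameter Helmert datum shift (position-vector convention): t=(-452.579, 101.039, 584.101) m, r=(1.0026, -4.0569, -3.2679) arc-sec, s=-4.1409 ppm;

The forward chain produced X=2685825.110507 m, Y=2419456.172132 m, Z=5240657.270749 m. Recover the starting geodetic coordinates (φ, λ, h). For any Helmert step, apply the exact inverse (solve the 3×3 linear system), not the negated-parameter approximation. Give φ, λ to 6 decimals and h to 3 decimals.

start: X=2685825.1105, Y=2419456.1721, Z=5240657.2707 m
→ Helmert⁻¹: X=2686353.5446, Y=2419433.1824, Z=5240030.2719
→ geod (Bowring, a=6378137.000): φ=55.57655300°, λ=42.00741500°, h=2540.7060 m

φ=55.576553°, λ=42.007415°, h=2540.706 m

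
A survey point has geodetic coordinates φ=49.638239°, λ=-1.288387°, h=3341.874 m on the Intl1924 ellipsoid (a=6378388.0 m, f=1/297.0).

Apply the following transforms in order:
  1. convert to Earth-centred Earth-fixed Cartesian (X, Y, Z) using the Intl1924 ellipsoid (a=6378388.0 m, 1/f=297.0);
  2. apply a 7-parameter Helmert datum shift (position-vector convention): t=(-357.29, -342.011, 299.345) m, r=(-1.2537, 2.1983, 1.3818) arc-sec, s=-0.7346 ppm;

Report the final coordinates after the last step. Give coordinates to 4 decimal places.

X=4139611.8310 m, Y=-93393.1920 m, Z=4839719.1150 m

start: φ=49.638239°, λ=-1.288387°, h=3341.874 m
→ ECEF (a=6378388.000, f=1/297.0): X=4139919.9611, Y=-93108.3981, Z=4839466.8810
→ Helmert 7p (PV): X=4139611.8310, Y=-93393.1920, Z=4839719.1150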